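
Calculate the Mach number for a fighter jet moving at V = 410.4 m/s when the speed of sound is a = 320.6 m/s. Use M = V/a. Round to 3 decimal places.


Step 1: M = V / a = 410.4 / 320.6
Step 2: M = 1.280

1.280


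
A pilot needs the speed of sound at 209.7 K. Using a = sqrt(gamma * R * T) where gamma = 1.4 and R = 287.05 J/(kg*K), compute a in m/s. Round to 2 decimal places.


Step 1: gamma * R * T = 1.4 * 287.05 * 209.7 = 84272.139
Step 2: a = sqrt(84272.139) = 290.30 m/s

290.30


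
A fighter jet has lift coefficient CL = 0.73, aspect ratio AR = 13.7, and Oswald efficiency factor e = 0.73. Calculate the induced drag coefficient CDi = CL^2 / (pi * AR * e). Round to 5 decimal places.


Step 1: CL^2 = 0.73^2 = 0.5329
Step 2: pi * AR * e = 3.14159 * 13.7 * 0.73 = 31.419068
Step 3: CDi = 0.5329 / 31.419068 = 0.01696

0.01696


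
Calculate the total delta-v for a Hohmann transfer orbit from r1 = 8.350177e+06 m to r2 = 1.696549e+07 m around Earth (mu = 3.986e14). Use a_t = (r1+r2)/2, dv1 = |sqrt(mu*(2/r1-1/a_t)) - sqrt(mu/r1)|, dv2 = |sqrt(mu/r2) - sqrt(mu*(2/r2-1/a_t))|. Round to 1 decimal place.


Step 1: Transfer semi-major axis a_t = (8.350177e+06 + 1.696549e+07) / 2 = 1.265783e+07 m
Step 2: v1 (circular at r1) = sqrt(mu/r1) = 6909.09 m/s
Step 3: v_t1 = sqrt(mu*(2/r1 - 1/a_t)) = 7998.79 m/s
Step 4: dv1 = |7998.79 - 6909.09| = 1089.7 m/s
Step 5: v2 (circular at r2) = 4847.14 m/s, v_t2 = 3936.89 m/s
Step 6: dv2 = |4847.14 - 3936.89| = 910.25 m/s
Step 7: Total delta-v = 1089.7 + 910.25 = 1999.9 m/s

1999.9


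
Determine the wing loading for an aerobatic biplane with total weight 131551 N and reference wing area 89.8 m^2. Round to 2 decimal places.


Step 1: Wing loading = W / S = 131551 / 89.8
Step 2: Wing loading = 1464.93 N/m^2

1464.93


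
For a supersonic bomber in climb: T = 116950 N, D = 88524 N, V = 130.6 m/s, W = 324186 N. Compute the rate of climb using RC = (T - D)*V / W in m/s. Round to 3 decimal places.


Step 1: Excess thrust = T - D = 116950 - 88524 = 28426 N
Step 2: Excess power = 28426 * 130.6 = 3712435.6 W
Step 3: RC = 3712435.6 / 324186 = 11.452 m/s

11.452


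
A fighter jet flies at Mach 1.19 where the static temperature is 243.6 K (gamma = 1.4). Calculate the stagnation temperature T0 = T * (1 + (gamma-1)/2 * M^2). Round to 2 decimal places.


Step 1: (gamma-1)/2 = 0.2
Step 2: M^2 = 1.4161
Step 3: 1 + 0.2 * 1.4161 = 1.28322
Step 4: T0 = 243.6 * 1.28322 = 312.59 K

312.59


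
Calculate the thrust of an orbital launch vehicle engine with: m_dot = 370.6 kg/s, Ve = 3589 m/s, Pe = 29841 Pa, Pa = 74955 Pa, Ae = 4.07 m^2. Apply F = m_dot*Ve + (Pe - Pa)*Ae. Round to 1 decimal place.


Step 1: Momentum thrust = m_dot * Ve = 370.6 * 3589 = 1330083.4 N
Step 2: Pressure thrust = (Pe - Pa) * Ae = (29841 - 74955) * 4.07 = -183613.98 N
Step 3: Total thrust F = 1330083.4 + -183613.98 = 1146469.4 N

1146469.4


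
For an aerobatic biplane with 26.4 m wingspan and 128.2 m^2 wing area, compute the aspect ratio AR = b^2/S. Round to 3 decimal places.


Step 1: b^2 = 26.4^2 = 696.96
Step 2: AR = 696.96 / 128.2 = 5.437

5.437


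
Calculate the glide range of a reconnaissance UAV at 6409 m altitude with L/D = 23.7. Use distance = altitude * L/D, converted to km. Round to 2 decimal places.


Step 1: Glide distance = altitude * L/D = 6409 * 23.7 = 151893.3 m
Step 2: Convert to km: 151893.3 / 1000 = 151.89 km

151.89


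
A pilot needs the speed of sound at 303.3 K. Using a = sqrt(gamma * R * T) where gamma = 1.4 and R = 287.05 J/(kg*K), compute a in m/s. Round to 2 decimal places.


Step 1: gamma * R * T = 1.4 * 287.05 * 303.3 = 121887.171
Step 2: a = sqrt(121887.171) = 349.12 m/s

349.12


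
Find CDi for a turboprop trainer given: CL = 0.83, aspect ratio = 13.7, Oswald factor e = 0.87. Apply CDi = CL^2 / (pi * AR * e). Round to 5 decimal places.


Step 1: CL^2 = 0.83^2 = 0.6889
Step 2: pi * AR * e = 3.14159 * 13.7 * 0.87 = 37.444643
Step 3: CDi = 0.6889 / 37.444643 = 0.01840

0.01840


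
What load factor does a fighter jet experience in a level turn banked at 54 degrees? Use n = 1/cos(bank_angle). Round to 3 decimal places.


Step 1: Convert 54 degrees to radians = 0.942478
Step 2: cos(54 deg) = 0.587785
Step 3: n = 1 / 0.587785 = 1.701

1.701


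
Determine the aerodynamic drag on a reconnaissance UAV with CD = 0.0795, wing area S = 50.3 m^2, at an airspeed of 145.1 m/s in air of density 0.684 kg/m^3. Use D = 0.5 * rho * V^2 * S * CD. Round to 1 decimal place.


Step 1: Dynamic pressure q = 0.5 * 0.684 * 145.1^2 = 7200.4714 Pa
Step 2: Drag D = q * S * CD = 7200.4714 * 50.3 * 0.0795
Step 3: D = 28793.6 N

28793.6


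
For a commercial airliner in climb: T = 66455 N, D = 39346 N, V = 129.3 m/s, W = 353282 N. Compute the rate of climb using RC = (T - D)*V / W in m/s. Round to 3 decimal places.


Step 1: Excess thrust = T - D = 66455 - 39346 = 27109 N
Step 2: Excess power = 27109 * 129.3 = 3505193.7 W
Step 3: RC = 3505193.7 / 353282 = 9.922 m/s

9.922


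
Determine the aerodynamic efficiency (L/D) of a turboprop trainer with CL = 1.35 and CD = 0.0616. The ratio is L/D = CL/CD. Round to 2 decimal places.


Step 1: L/D = CL / CD = 1.35 / 0.0616
Step 2: L/D = 21.92

21.92


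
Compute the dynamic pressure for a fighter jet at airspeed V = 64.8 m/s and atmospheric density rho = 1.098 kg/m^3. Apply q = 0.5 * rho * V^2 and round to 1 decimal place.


Step 1: V^2 = 64.8^2 = 4199.04
Step 2: q = 0.5 * 1.098 * 4199.04
Step 3: q = 2305.3 Pa

2305.3


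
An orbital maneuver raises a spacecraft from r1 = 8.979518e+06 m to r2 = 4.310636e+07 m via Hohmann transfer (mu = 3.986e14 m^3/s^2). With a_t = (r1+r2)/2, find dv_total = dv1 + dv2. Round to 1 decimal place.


Step 1: Transfer semi-major axis a_t = (8.979518e+06 + 4.310636e+07) / 2 = 2.604294e+07 m
Step 2: v1 (circular at r1) = sqrt(mu/r1) = 6662.58 m/s
Step 3: v_t1 = sqrt(mu*(2/r1 - 1/a_t)) = 8571.72 m/s
Step 4: dv1 = |8571.72 - 6662.58| = 1909.14 m/s
Step 5: v2 (circular at r2) = 3040.87 m/s, v_t2 = 1785.58 m/s
Step 6: dv2 = |3040.87 - 1785.58| = 1255.29 m/s
Step 7: Total delta-v = 1909.14 + 1255.29 = 3164.4 m/s

3164.4


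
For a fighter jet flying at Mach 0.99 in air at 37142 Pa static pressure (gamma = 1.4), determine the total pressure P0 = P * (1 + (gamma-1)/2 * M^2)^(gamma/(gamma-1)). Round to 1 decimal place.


Step 1: (gamma-1)/2 * M^2 = 0.2 * 0.9801 = 0.19602
Step 2: 1 + 0.19602 = 1.19602
Step 3: Exponent gamma/(gamma-1) = 3.5
Step 4: P0 = 37142 * 1.19602^3.5 = 69494.4 Pa

69494.4


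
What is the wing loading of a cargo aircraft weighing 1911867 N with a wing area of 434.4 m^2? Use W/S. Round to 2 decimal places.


Step 1: Wing loading = W / S = 1911867 / 434.4
Step 2: Wing loading = 4401.17 N/m^2

4401.17


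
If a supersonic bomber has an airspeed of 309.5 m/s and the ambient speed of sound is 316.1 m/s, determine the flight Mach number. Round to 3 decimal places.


Step 1: M = V / a = 309.5 / 316.1
Step 2: M = 0.979

0.979


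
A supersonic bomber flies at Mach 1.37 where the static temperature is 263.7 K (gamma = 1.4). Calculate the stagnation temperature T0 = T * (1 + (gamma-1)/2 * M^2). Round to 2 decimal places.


Step 1: (gamma-1)/2 = 0.2
Step 2: M^2 = 1.8769
Step 3: 1 + 0.2 * 1.8769 = 1.37538
Step 4: T0 = 263.7 * 1.37538 = 362.69 K

362.69


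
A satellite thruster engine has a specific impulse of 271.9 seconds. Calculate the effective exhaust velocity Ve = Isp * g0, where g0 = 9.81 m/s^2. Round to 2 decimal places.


Step 1: Ve = Isp * g0 = 271.9 * 9.81
Step 2: Ve = 2667.34 m/s

2667.34


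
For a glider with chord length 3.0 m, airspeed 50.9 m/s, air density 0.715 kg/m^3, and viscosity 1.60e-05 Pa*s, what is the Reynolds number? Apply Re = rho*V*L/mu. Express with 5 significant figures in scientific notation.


Step 1: Numerator = rho * V * L = 0.715 * 50.9 * 3.0 = 109.1805
Step 2: Re = 109.1805 / 1.60e-05
Step 3: Re = 6.8238e+06

6.8238e+06


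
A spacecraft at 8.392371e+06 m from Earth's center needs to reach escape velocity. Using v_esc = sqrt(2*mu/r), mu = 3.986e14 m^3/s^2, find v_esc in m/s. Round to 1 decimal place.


Step 1: 2*mu/r = 2 * 3.986e14 / 8.392371e+06 = 94991034.119
Step 2: v_esc = sqrt(94991034.119) = 9746.3 m/s

9746.3


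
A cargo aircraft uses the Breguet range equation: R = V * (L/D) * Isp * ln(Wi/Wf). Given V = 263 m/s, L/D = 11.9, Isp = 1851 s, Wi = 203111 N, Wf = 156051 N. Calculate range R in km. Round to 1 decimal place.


Step 1: Coefficient = V * (L/D) * Isp = 263 * 11.9 * 1851 = 5793074.7 m
Step 2: Wi/Wf = 203111 / 156051 = 1.301568
Step 3: ln(1.301568) = 0.26357
Step 4: R = 5793074.7 * 0.26357 = 1526879.3 m = 1526.9 km

1526.9


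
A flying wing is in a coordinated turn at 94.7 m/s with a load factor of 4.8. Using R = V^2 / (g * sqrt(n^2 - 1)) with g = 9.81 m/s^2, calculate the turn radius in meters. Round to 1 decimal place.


Step 1: V^2 = 94.7^2 = 8968.09
Step 2: n^2 - 1 = 4.8^2 - 1 = 22.04
Step 3: sqrt(22.04) = 4.694678
Step 4: R = 8968.09 / (9.81 * 4.694678) = 194.7 m

194.7


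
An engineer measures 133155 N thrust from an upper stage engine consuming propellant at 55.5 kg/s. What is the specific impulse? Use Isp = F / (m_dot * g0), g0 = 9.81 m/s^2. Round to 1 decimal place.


Step 1: m_dot * g0 = 55.5 * 9.81 = 544.46
Step 2: Isp = 133155 / 544.46 = 244.6 s

244.6


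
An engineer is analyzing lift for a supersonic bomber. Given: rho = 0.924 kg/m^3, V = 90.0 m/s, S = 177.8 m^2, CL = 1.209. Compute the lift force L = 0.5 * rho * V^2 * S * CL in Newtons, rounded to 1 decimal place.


Step 1: Calculate dynamic pressure q = 0.5 * 0.924 * 90.0^2 = 0.5 * 0.924 * 8100.0 = 3742.2 Pa
Step 2: Multiply by wing area and lift coefficient: L = 3742.2 * 177.8 * 1.209
Step 3: L = 665363.16 * 1.209 = 804424.1 N

804424.1


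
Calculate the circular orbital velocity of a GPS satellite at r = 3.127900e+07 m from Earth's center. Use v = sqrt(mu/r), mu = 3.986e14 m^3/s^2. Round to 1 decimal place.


Step 1: mu / r = 3.986e14 / 3.127900e+07 = 12743374.1488
Step 2: v = sqrt(12743374.1488) = 3569.8 m/s

3569.8


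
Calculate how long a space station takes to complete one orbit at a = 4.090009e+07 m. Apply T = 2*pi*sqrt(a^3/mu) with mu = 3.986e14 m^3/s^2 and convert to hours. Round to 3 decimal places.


Step 1: a^3 / mu = 6.841838e+22 / 3.986e14 = 1.716467e+08
Step 2: sqrt(1.716467e+08) = 13101.4013 s
Step 3: T = 2*pi * 13101.4013 = 82318.53 s
Step 4: T in hours = 82318.53 / 3600 = 22.866 hours

22.866


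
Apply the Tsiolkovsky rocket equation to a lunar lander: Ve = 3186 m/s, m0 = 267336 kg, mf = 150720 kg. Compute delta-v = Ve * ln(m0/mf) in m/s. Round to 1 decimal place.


Step 1: Mass ratio m0/mf = 267336 / 150720 = 1.773726
Step 2: ln(1.773726) = 0.573082
Step 3: delta-v = 3186 * 0.573082 = 1825.8 m/s

1825.8


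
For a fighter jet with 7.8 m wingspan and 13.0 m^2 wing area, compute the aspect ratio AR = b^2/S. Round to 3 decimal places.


Step 1: b^2 = 7.8^2 = 60.84
Step 2: AR = 60.84 / 13.0 = 4.680

4.680


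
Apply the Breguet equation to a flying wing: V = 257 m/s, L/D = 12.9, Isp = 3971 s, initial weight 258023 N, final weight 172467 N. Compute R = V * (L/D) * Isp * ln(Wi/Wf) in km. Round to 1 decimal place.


Step 1: Coefficient = V * (L/D) * Isp = 257 * 12.9 * 3971 = 13165056.3 m
Step 2: Wi/Wf = 258023 / 172467 = 1.496072
Step 3: ln(1.496072) = 0.402843
Step 4: R = 13165056.3 * 0.402843 = 5303448.3 m = 5303.4 km

5303.4


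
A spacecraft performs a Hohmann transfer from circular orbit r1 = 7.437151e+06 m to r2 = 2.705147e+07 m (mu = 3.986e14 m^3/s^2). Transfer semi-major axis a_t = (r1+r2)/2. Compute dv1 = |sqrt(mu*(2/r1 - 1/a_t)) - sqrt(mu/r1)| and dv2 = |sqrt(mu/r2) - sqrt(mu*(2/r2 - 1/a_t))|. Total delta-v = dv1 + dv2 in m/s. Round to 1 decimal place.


Step 1: Transfer semi-major axis a_t = (7.437151e+06 + 2.705147e+07) / 2 = 1.724431e+07 m
Step 2: v1 (circular at r1) = sqrt(mu/r1) = 7320.91 m/s
Step 3: v_t1 = sqrt(mu*(2/r1 - 1/a_t)) = 9169.34 m/s
Step 4: dv1 = |9169.34 - 7320.91| = 1848.42 m/s
Step 5: v2 (circular at r2) = 3838.6 m/s, v_t2 = 2520.89 m/s
Step 6: dv2 = |3838.6 - 2520.89| = 1317.71 m/s
Step 7: Total delta-v = 1848.42 + 1317.71 = 3166.1 m/s

3166.1


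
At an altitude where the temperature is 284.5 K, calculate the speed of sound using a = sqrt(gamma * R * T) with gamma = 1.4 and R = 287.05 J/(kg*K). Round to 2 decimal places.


Step 1: gamma * R * T = 1.4 * 287.05 * 284.5 = 114332.015
Step 2: a = sqrt(114332.015) = 338.13 m/s

338.13


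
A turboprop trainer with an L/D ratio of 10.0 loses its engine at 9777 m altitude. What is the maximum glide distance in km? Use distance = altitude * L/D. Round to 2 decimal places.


Step 1: Glide distance = altitude * L/D = 9777 * 10.0 = 97770.0 m
Step 2: Convert to km: 97770.0 / 1000 = 97.77 km

97.77


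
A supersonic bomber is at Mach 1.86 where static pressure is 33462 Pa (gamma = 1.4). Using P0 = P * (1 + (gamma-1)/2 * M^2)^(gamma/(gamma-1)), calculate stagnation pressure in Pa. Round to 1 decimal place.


Step 1: (gamma-1)/2 * M^2 = 0.2 * 3.4596 = 0.69192
Step 2: 1 + 0.69192 = 1.69192
Step 3: Exponent gamma/(gamma-1) = 3.5
Step 4: P0 = 33462 * 1.69192^3.5 = 210805.2 Pa

210805.2


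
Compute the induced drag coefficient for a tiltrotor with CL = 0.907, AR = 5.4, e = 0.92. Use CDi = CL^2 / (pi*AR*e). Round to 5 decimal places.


Step 1: CL^2 = 0.907^2 = 0.822649
Step 2: pi * AR * e = 3.14159 * 5.4 * 0.92 = 15.607432
Step 3: CDi = 0.822649 / 15.607432 = 0.05271

0.05271


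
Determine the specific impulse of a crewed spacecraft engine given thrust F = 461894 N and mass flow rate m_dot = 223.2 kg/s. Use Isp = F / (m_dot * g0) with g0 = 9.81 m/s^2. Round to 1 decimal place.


Step 1: m_dot * g0 = 223.2 * 9.81 = 2189.59
Step 2: Isp = 461894 / 2189.59 = 210.9 s

210.9


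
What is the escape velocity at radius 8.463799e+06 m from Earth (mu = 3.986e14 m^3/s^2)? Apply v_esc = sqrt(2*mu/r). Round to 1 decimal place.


Step 1: 2*mu/r = 2 * 3.986e14 / 8.463799e+06 = 94189382.3329
Step 2: v_esc = sqrt(94189382.3329) = 9705.1 m/s

9705.1


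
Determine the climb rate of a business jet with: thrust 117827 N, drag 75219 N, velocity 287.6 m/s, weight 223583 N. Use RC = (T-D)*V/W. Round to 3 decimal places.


Step 1: Excess thrust = T - D = 117827 - 75219 = 42608 N
Step 2: Excess power = 42608 * 287.6 = 12254060.8 W
Step 3: RC = 12254060.8 / 223583 = 54.808 m/s

54.808


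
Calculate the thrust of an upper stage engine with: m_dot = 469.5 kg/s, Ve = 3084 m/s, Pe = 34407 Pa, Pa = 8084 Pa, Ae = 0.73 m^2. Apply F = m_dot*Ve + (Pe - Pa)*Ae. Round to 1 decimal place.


Step 1: Momentum thrust = m_dot * Ve = 469.5 * 3084 = 1447938.0 N
Step 2: Pressure thrust = (Pe - Pa) * Ae = (34407 - 8084) * 0.73 = 19215.79 N
Step 3: Total thrust F = 1447938.0 + 19215.79 = 1467153.8 N

1467153.8


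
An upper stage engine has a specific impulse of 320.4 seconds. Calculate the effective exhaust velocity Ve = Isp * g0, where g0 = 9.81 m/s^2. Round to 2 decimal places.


Step 1: Ve = Isp * g0 = 320.4 * 9.81
Step 2: Ve = 3143.12 m/s

3143.12


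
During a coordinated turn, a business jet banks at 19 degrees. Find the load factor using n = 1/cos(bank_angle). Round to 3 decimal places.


Step 1: Convert 19 degrees to radians = 0.331613
Step 2: cos(19 deg) = 0.945519
Step 3: n = 1 / 0.945519 = 1.058

1.058


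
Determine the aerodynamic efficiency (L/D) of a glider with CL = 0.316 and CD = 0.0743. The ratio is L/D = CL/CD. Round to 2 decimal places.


Step 1: L/D = CL / CD = 0.316 / 0.0743
Step 2: L/D = 4.25

4.25


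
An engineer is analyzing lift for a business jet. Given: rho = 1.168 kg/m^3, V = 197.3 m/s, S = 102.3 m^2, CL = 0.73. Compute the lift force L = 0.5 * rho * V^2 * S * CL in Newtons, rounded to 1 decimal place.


Step 1: Calculate dynamic pressure q = 0.5 * 1.168 * 197.3^2 = 0.5 * 1.168 * 38927.29 = 22733.5374 Pa
Step 2: Multiply by wing area and lift coefficient: L = 22733.5374 * 102.3 * 0.73
Step 3: L = 2325640.8719 * 0.73 = 1697717.8 N

1697717.8


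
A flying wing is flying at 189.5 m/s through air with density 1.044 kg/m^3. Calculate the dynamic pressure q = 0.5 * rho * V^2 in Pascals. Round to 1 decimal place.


Step 1: V^2 = 189.5^2 = 35910.25
Step 2: q = 0.5 * 1.044 * 35910.25
Step 3: q = 18745.2 Pa

18745.2


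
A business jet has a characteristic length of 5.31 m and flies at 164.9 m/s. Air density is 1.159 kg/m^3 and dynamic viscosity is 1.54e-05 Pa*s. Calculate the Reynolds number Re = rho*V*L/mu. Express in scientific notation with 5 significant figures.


Step 1: Numerator = rho * V * L = 1.159 * 164.9 * 5.31 = 1014.842421
Step 2: Re = 1014.842421 / 1.54e-05
Step 3: Re = 6.5899e+07

6.5899e+07


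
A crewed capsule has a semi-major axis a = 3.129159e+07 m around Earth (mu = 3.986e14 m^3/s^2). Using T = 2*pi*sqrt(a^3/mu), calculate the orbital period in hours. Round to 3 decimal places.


Step 1: a^3 / mu = 3.063959e+22 / 3.986e14 = 7.686800e+07
Step 2: sqrt(7.686800e+07) = 8767.4399 s
Step 3: T = 2*pi * 8767.4399 = 55087.45 s
Step 4: T in hours = 55087.45 / 3600 = 15.302 hours

15.302


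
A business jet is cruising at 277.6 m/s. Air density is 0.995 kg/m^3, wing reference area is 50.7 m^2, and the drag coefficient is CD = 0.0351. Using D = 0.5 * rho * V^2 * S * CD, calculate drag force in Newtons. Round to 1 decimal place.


Step 1: Dynamic pressure q = 0.5 * 0.995 * 277.6^2 = 38338.2256 Pa
Step 2: Drag D = q * S * CD = 38338.2256 * 50.7 * 0.0351
Step 3: D = 68225.6 N

68225.6


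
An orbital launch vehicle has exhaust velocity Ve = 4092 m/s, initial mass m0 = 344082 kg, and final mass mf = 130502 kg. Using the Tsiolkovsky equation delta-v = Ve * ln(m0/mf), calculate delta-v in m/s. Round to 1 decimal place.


Step 1: Mass ratio m0/mf = 344082 / 130502 = 2.636603
Step 2: ln(2.636603) = 0.969491
Step 3: delta-v = 4092 * 0.969491 = 3967.2 m/s

3967.2


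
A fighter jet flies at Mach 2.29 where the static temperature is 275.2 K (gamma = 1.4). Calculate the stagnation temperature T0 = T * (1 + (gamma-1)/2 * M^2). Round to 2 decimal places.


Step 1: (gamma-1)/2 = 0.2
Step 2: M^2 = 5.2441
Step 3: 1 + 0.2 * 5.2441 = 2.04882
Step 4: T0 = 275.2 * 2.04882 = 563.84 K

563.84


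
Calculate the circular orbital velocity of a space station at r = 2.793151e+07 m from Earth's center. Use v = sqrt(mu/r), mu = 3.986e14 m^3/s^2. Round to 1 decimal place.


Step 1: mu / r = 3.986e14 / 2.793151e+07 = 14270621.2446
Step 2: v = sqrt(14270621.2446) = 3777.6 m/s

3777.6


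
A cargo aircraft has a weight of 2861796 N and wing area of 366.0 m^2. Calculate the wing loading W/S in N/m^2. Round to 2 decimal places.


Step 1: Wing loading = W / S = 2861796 / 366.0
Step 2: Wing loading = 7819.11 N/m^2

7819.11


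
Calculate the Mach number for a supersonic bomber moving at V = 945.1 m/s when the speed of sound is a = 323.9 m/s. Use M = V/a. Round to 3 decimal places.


Step 1: M = V / a = 945.1 / 323.9
Step 2: M = 2.918

2.918


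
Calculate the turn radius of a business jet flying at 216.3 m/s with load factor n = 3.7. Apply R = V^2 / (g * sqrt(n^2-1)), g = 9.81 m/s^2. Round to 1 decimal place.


Step 1: V^2 = 216.3^2 = 46785.69
Step 2: n^2 - 1 = 3.7^2 - 1 = 12.69
Step 3: sqrt(12.69) = 3.562303
Step 4: R = 46785.69 / (9.81 * 3.562303) = 1338.8 m

1338.8


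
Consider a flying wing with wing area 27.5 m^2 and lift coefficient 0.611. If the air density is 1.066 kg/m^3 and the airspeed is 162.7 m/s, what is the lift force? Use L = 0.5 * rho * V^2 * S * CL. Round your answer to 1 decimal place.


Step 1: Calculate dynamic pressure q = 0.5 * 1.066 * 162.7^2 = 0.5 * 1.066 * 26471.29 = 14109.1976 Pa
Step 2: Multiply by wing area and lift coefficient: L = 14109.1976 * 27.5 * 0.611
Step 3: L = 388002.9332 * 0.611 = 237069.8 N

237069.8


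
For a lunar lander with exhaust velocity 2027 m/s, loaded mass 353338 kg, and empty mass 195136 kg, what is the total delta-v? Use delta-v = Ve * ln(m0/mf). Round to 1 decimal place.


Step 1: Mass ratio m0/mf = 353338 / 195136 = 1.810727
Step 2: ln(1.810727) = 0.593728
Step 3: delta-v = 2027 * 0.593728 = 1203.5 m/s

1203.5


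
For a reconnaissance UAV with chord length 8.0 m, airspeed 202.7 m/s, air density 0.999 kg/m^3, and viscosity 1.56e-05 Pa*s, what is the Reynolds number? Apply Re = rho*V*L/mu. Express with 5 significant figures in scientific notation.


Step 1: Numerator = rho * V * L = 0.999 * 202.7 * 8.0 = 1619.9784
Step 2: Re = 1619.9784 / 1.56e-05
Step 3: Re = 1.0384e+08

1.0384e+08


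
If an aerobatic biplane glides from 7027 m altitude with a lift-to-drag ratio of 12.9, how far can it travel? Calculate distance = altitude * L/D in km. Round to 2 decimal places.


Step 1: Glide distance = altitude * L/D = 7027 * 12.9 = 90648.3 m
Step 2: Convert to km: 90648.3 / 1000 = 90.65 km

90.65


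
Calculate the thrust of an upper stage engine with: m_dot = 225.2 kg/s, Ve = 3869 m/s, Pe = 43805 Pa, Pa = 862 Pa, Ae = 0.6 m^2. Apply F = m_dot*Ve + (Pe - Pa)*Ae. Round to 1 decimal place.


Step 1: Momentum thrust = m_dot * Ve = 225.2 * 3869 = 871298.8 N
Step 2: Pressure thrust = (Pe - Pa) * Ae = (43805 - 862) * 0.6 = 25765.8 N
Step 3: Total thrust F = 871298.8 + 25765.8 = 897064.6 N

897064.6


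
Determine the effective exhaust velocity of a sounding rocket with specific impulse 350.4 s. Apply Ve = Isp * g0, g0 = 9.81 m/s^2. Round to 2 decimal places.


Step 1: Ve = Isp * g0 = 350.4 * 9.81
Step 2: Ve = 3437.42 m/s

3437.42


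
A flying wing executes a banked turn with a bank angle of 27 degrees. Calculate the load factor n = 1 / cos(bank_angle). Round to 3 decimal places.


Step 1: Convert 27 degrees to radians = 0.471239
Step 2: cos(27 deg) = 0.891007
Step 3: n = 1 / 0.891007 = 1.122

1.122


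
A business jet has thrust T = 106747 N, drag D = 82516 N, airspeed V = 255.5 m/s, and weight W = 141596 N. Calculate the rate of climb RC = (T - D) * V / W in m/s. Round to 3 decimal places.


Step 1: Excess thrust = T - D = 106747 - 82516 = 24231 N
Step 2: Excess power = 24231 * 255.5 = 6191020.5 W
Step 3: RC = 6191020.5 / 141596 = 43.723 m/s

43.723


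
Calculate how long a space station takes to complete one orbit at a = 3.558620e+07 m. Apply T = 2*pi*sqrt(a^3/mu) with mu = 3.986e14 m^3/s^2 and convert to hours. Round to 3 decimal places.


Step 1: a^3 / mu = 4.506557e+22 / 3.986e14 = 1.130596e+08
Step 2: sqrt(1.130596e+08) = 10632.9501 s
Step 3: T = 2*pi * 10632.9501 = 66808.8 s
Step 4: T in hours = 66808.8 / 3600 = 18.558 hours

18.558


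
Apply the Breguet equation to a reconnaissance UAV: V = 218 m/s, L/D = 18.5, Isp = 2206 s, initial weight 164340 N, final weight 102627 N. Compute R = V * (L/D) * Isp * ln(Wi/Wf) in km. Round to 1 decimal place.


Step 1: Coefficient = V * (L/D) * Isp = 218 * 18.5 * 2206 = 8896798.0 m
Step 2: Wi/Wf = 164340 / 102627 = 1.601333
Step 3: ln(1.601333) = 0.470836
Step 4: R = 8896798.0 * 0.470836 = 4188936.3 m = 4188.9 km

4188.9


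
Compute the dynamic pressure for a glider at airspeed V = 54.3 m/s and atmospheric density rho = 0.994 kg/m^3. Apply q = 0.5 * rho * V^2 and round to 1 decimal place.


Step 1: V^2 = 54.3^2 = 2948.49
Step 2: q = 0.5 * 0.994 * 2948.49
Step 3: q = 1465.4 Pa

1465.4


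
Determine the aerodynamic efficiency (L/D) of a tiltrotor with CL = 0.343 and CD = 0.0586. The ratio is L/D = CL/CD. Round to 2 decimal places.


Step 1: L/D = CL / CD = 0.343 / 0.0586
Step 2: L/D = 5.85

5.85


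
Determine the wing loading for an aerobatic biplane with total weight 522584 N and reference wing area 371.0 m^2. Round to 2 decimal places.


Step 1: Wing loading = W / S = 522584 / 371.0
Step 2: Wing loading = 1408.58 N/m^2

1408.58


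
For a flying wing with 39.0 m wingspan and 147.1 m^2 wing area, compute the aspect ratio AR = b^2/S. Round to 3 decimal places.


Step 1: b^2 = 39.0^2 = 1521.0
Step 2: AR = 1521.0 / 147.1 = 10.340

10.340


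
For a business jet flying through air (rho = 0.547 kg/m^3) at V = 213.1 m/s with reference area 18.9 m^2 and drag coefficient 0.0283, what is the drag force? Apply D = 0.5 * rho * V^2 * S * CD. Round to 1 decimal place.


Step 1: Dynamic pressure q = 0.5 * 0.547 * 213.1^2 = 12420.0753 Pa
Step 2: Drag D = q * S * CD = 12420.0753 * 18.9 * 0.0283
Step 3: D = 6643.1 N

6643.1


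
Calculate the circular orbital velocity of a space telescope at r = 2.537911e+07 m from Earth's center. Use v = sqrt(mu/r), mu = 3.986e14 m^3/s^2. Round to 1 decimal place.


Step 1: mu / r = 3.986e14 / 2.537911e+07 = 15705830.5039
Step 2: v = sqrt(15705830.5039) = 3963.1 m/s

3963.1


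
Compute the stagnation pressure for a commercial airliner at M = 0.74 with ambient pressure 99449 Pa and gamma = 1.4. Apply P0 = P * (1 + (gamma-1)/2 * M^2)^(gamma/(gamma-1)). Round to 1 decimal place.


Step 1: (gamma-1)/2 * M^2 = 0.2 * 0.5476 = 0.10952
Step 2: 1 + 0.10952 = 1.10952
Step 3: Exponent gamma/(gamma-1) = 3.5
Step 4: P0 = 99449 * 1.10952^3.5 = 143078.2 Pa

143078.2


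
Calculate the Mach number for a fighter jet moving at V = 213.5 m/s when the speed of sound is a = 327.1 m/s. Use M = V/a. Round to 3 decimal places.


Step 1: M = V / a = 213.5 / 327.1
Step 2: M = 0.653

0.653


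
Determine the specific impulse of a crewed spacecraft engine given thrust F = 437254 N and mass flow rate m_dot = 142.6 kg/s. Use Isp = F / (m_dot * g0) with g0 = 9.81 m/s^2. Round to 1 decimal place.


Step 1: m_dot * g0 = 142.6 * 9.81 = 1398.91
Step 2: Isp = 437254 / 1398.91 = 312.6 s

312.6


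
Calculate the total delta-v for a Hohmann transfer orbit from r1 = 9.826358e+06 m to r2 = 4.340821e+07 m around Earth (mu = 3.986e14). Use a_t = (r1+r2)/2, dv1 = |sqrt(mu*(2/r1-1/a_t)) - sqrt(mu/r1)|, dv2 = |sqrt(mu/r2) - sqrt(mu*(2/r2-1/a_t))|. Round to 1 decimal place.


Step 1: Transfer semi-major axis a_t = (9.826358e+06 + 4.340821e+07) / 2 = 2.661728e+07 m
Step 2: v1 (circular at r1) = sqrt(mu/r1) = 6369.02 m/s
Step 3: v_t1 = sqrt(mu*(2/r1 - 1/a_t)) = 8133.48 m/s
Step 4: dv1 = |8133.48 - 6369.02| = 1764.46 m/s
Step 5: v2 (circular at r2) = 3030.28 m/s, v_t2 = 1841.18 m/s
Step 6: dv2 = |3030.28 - 1841.18| = 1189.1 m/s
Step 7: Total delta-v = 1764.46 + 1189.1 = 2953.6 m/s

2953.6


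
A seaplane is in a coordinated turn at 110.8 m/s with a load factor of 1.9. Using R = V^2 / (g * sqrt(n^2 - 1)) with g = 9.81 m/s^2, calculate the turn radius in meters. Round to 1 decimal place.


Step 1: V^2 = 110.8^2 = 12276.64
Step 2: n^2 - 1 = 1.9^2 - 1 = 2.61
Step 3: sqrt(2.61) = 1.615549
Step 4: R = 12276.64 / (9.81 * 1.615549) = 774.6 m

774.6


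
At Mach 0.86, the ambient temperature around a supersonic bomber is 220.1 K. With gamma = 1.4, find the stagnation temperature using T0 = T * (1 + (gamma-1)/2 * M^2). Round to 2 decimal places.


Step 1: (gamma-1)/2 = 0.2
Step 2: M^2 = 0.7396
Step 3: 1 + 0.2 * 0.7396 = 1.14792
Step 4: T0 = 220.1 * 1.14792 = 252.66 K

252.66


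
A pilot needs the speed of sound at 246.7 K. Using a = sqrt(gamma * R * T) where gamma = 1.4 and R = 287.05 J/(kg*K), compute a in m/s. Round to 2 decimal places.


Step 1: gamma * R * T = 1.4 * 287.05 * 246.7 = 99141.329
Step 2: a = sqrt(99141.329) = 314.87 m/s

314.87


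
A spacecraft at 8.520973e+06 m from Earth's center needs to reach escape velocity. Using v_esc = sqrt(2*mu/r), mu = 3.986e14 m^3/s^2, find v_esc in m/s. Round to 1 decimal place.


Step 1: 2*mu/r = 2 * 3.986e14 / 8.520973e+06 = 93557390.6877
Step 2: v_esc = sqrt(93557390.6877) = 9672.5 m/s

9672.5


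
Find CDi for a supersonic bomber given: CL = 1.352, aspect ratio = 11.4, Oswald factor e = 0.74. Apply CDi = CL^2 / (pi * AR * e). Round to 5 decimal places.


Step 1: CL^2 = 1.352^2 = 1.827904
Step 2: pi * AR * e = 3.14159 * 11.4 * 0.74 = 26.502476
Step 3: CDi = 1.827904 / 26.502476 = 0.06897

0.06897


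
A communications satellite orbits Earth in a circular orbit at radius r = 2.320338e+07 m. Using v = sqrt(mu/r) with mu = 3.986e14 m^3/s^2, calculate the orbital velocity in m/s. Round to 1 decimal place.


Step 1: mu / r = 3.986e14 / 2.320338e+07 = 17178531.7484
Step 2: v = sqrt(17178531.7484) = 4144.7 m/s

4144.7


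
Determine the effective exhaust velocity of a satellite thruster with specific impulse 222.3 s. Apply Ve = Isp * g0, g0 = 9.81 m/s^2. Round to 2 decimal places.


Step 1: Ve = Isp * g0 = 222.3 * 9.81
Step 2: Ve = 2180.76 m/s

2180.76


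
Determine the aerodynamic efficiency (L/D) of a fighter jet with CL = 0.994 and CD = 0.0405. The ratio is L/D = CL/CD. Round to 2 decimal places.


Step 1: L/D = CL / CD = 0.994 / 0.0405
Step 2: L/D = 24.54

24.54


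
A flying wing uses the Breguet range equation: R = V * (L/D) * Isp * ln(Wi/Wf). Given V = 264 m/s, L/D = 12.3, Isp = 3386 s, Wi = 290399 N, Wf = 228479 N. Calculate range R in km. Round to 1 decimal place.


Step 1: Coefficient = V * (L/D) * Isp = 264 * 12.3 * 3386 = 10995019.2 m
Step 2: Wi/Wf = 290399 / 228479 = 1.27101
Step 3: ln(1.27101) = 0.239812
Step 4: R = 10995019.2 * 0.239812 = 2636732.5 m = 2636.7 km

2636.7


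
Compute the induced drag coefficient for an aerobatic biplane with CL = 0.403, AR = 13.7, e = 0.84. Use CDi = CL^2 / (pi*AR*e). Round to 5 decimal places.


Step 1: CL^2 = 0.403^2 = 0.162409
Step 2: pi * AR * e = 3.14159 * 13.7 * 0.84 = 36.153448
Step 3: CDi = 0.162409 / 36.153448 = 0.00449

0.00449


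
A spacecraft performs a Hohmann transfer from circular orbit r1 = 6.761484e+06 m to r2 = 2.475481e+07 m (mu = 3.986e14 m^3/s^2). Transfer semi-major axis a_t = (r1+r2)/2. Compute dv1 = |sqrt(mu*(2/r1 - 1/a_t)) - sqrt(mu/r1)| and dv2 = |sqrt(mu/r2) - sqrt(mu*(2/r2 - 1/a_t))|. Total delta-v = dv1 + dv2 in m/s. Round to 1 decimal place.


Step 1: Transfer semi-major axis a_t = (6.761484e+06 + 2.475481e+07) / 2 = 1.575815e+07 m
Step 2: v1 (circular at r1) = sqrt(mu/r1) = 7677.99 m/s
Step 3: v_t1 = sqrt(mu*(2/r1 - 1/a_t)) = 9623.32 m/s
Step 4: dv1 = |9623.32 - 7677.99| = 1945.33 m/s
Step 5: v2 (circular at r2) = 4012.72 m/s, v_t2 = 2628.5 m/s
Step 6: dv2 = |4012.72 - 2628.5| = 1384.22 m/s
Step 7: Total delta-v = 1945.33 + 1384.22 = 3329.6 m/s

3329.6


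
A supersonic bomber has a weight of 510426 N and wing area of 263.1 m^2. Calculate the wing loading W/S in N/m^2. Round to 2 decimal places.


Step 1: Wing loading = W / S = 510426 / 263.1
Step 2: Wing loading = 1940.05 N/m^2

1940.05


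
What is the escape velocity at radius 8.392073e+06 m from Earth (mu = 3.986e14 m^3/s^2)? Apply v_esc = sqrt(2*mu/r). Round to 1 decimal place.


Step 1: 2*mu/r = 2 * 3.986e14 / 8.392073e+06 = 94994407.2221
Step 2: v_esc = sqrt(94994407.2221) = 9746.5 m/s

9746.5


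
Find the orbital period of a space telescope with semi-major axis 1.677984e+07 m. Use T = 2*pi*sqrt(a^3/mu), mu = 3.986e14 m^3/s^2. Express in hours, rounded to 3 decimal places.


Step 1: a^3 / mu = 4.724583e+21 / 3.986e14 = 1.185294e+07
Step 2: sqrt(1.185294e+07) = 3442.8102 s
Step 3: T = 2*pi * 3442.8102 = 21631.81 s
Step 4: T in hours = 21631.81 / 3600 = 6.009 hours

6.009


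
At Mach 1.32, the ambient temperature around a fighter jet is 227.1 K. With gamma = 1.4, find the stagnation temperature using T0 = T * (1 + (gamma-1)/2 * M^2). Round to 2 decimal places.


Step 1: (gamma-1)/2 = 0.2
Step 2: M^2 = 1.7424
Step 3: 1 + 0.2 * 1.7424 = 1.34848
Step 4: T0 = 227.1 * 1.34848 = 306.24 K

306.24


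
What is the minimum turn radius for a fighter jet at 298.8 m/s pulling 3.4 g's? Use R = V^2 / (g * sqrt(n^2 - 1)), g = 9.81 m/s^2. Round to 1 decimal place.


Step 1: V^2 = 298.8^2 = 89281.44
Step 2: n^2 - 1 = 3.4^2 - 1 = 10.56
Step 3: sqrt(10.56) = 3.249615
Step 4: R = 89281.44 / (9.81 * 3.249615) = 2800.7 m

2800.7


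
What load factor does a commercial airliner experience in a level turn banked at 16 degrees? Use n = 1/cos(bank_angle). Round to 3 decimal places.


Step 1: Convert 16 degrees to radians = 0.279253
Step 2: cos(16 deg) = 0.961262
Step 3: n = 1 / 0.961262 = 1.040

1.040


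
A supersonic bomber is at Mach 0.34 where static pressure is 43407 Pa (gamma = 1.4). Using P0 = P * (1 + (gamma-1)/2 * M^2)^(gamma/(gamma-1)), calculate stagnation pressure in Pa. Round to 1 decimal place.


Step 1: (gamma-1)/2 * M^2 = 0.2 * 0.1156 = 0.02312
Step 2: 1 + 0.02312 = 1.02312
Step 3: Exponent gamma/(gamma-1) = 3.5
Step 4: P0 = 43407 * 1.02312^3.5 = 47022.2 Pa

47022.2


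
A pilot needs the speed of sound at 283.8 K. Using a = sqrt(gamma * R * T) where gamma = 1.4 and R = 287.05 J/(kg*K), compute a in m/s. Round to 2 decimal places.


Step 1: gamma * R * T = 1.4 * 287.05 * 283.8 = 114050.706
Step 2: a = sqrt(114050.706) = 337.71 m/s

337.71


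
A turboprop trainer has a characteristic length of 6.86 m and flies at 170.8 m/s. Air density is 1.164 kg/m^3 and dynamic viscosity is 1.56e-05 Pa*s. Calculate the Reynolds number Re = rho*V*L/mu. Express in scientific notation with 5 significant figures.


Step 1: Numerator = rho * V * L = 1.164 * 170.8 * 6.86 = 1363.844832
Step 2: Re = 1363.844832 / 1.56e-05
Step 3: Re = 8.7426e+07

8.7426e+07


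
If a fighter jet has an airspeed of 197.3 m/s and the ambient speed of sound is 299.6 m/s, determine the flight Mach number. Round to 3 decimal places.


Step 1: M = V / a = 197.3 / 299.6
Step 2: M = 0.659

0.659


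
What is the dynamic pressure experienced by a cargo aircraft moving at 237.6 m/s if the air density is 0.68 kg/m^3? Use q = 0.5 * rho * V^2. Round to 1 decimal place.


Step 1: V^2 = 237.6^2 = 56453.76
Step 2: q = 0.5 * 0.68 * 56453.76
Step 3: q = 19194.3 Pa

19194.3


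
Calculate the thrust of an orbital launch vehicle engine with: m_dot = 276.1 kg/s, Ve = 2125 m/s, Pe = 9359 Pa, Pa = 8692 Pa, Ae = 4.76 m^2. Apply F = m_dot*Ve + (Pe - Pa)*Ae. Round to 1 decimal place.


Step 1: Momentum thrust = m_dot * Ve = 276.1 * 2125 = 586712.5 N
Step 2: Pressure thrust = (Pe - Pa) * Ae = (9359 - 8692) * 4.76 = 3174.92 N
Step 3: Total thrust F = 586712.5 + 3174.92 = 589887.4 N

589887.4


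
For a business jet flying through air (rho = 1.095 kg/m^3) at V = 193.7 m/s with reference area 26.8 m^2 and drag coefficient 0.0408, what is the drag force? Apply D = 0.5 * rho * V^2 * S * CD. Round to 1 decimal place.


Step 1: Dynamic pressure q = 0.5 * 1.095 * 193.7^2 = 20542.0303 Pa
Step 2: Drag D = q * S * CD = 20542.0303 * 26.8 * 0.0408
Step 3: D = 22461.5 N

22461.5


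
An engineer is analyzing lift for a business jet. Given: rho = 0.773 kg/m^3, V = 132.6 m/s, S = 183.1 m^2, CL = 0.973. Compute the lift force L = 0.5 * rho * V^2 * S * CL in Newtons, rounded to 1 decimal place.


Step 1: Calculate dynamic pressure q = 0.5 * 0.773 * 132.6^2 = 0.5 * 0.773 * 17582.76 = 6795.7367 Pa
Step 2: Multiply by wing area and lift coefficient: L = 6795.7367 * 183.1 * 0.973
Step 3: L = 1244299.3971 * 0.973 = 1210703.3 N

1210703.3


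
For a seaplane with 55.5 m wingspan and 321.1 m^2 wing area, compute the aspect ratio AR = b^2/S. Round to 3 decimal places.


Step 1: b^2 = 55.5^2 = 3080.25
Step 2: AR = 3080.25 / 321.1 = 9.593

9.593


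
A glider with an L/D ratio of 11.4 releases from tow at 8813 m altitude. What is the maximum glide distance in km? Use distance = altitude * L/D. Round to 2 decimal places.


Step 1: Glide distance = altitude * L/D = 8813 * 11.4 = 100468.2 m
Step 2: Convert to km: 100468.2 / 1000 = 100.47 km

100.47


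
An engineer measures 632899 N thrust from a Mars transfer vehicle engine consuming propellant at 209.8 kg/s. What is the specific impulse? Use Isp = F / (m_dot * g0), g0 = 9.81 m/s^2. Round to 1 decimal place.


Step 1: m_dot * g0 = 209.8 * 9.81 = 2058.14
Step 2: Isp = 632899 / 2058.14 = 307.5 s

307.5


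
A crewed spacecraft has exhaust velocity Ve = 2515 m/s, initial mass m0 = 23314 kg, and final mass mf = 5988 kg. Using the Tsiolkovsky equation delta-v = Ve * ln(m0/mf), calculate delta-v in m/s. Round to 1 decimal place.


Step 1: Mass ratio m0/mf = 23314 / 5988 = 3.893454
Step 2: ln(3.893454) = 1.359297
Step 3: delta-v = 2515 * 1.359297 = 3418.6 m/s

3418.6


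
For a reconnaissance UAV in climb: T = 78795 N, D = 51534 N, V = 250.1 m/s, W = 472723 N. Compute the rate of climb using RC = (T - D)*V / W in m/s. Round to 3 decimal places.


Step 1: Excess thrust = T - D = 78795 - 51534 = 27261 N
Step 2: Excess power = 27261 * 250.1 = 6817976.1 W
Step 3: RC = 6817976.1 / 472723 = 14.423 m/s

14.423


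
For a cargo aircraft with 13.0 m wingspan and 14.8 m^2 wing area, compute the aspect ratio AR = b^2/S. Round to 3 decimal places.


Step 1: b^2 = 13.0^2 = 169.0
Step 2: AR = 169.0 / 14.8 = 11.419

11.419


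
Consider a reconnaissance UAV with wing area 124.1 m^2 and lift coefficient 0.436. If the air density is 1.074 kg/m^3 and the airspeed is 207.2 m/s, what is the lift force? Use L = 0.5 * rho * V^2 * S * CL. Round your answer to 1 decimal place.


Step 1: Calculate dynamic pressure q = 0.5 * 1.074 * 207.2^2 = 0.5 * 1.074 * 42931.84 = 23054.3981 Pa
Step 2: Multiply by wing area and lift coefficient: L = 23054.3981 * 124.1 * 0.436
Step 3: L = 2861050.8017 * 0.436 = 1247418.1 N

1247418.1


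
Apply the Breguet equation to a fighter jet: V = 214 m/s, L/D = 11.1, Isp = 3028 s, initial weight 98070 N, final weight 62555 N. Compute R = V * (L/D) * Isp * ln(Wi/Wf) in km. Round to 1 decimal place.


Step 1: Coefficient = V * (L/D) * Isp = 214 * 11.1 * 3028 = 7192711.2 m
Step 2: Wi/Wf = 98070 / 62555 = 1.56774
Step 3: ln(1.56774) = 0.449635
Step 4: R = 7192711.2 * 0.449635 = 3234097.1 m = 3234.1 km

3234.1


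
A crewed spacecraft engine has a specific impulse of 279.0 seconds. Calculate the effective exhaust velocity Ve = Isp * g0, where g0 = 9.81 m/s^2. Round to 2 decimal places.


Step 1: Ve = Isp * g0 = 279.0 * 9.81
Step 2: Ve = 2736.99 m/s

2736.99


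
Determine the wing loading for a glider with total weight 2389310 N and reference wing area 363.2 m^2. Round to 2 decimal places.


Step 1: Wing loading = W / S = 2389310 / 363.2
Step 2: Wing loading = 6578.50 N/m^2

6578.50


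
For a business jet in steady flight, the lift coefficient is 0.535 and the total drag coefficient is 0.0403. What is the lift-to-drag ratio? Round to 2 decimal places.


Step 1: L/D = CL / CD = 0.535 / 0.0403
Step 2: L/D = 13.28

13.28


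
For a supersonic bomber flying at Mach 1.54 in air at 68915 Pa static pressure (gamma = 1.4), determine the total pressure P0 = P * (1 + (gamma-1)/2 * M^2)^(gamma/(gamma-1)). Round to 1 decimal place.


Step 1: (gamma-1)/2 * M^2 = 0.2 * 2.3716 = 0.47432
Step 2: 1 + 0.47432 = 1.47432
Step 3: Exponent gamma/(gamma-1) = 3.5
Step 4: P0 = 68915 * 1.47432^3.5 = 268154.4 Pa

268154.4


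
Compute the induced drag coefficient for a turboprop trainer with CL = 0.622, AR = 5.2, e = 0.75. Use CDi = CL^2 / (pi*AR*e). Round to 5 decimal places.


Step 1: CL^2 = 0.622^2 = 0.386884
Step 2: pi * AR * e = 3.14159 * 5.2 * 0.75 = 12.252211
Step 3: CDi = 0.386884 / 12.252211 = 0.03158

0.03158


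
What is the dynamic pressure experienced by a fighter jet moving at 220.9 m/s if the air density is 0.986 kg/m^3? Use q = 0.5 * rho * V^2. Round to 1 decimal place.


Step 1: V^2 = 220.9^2 = 48796.81
Step 2: q = 0.5 * 0.986 * 48796.81
Step 3: q = 24056.8 Pa

24056.8


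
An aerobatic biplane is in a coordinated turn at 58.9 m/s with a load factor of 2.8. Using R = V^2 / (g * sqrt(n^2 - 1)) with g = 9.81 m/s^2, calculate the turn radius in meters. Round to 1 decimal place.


Step 1: V^2 = 58.9^2 = 3469.21
Step 2: n^2 - 1 = 2.8^2 - 1 = 6.84
Step 3: sqrt(6.84) = 2.615339
Step 4: R = 3469.21 / (9.81 * 2.615339) = 135.2 m

135.2


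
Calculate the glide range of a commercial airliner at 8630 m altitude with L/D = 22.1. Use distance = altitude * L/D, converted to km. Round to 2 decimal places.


Step 1: Glide distance = altitude * L/D = 8630 * 22.1 = 190723.0 m
Step 2: Convert to km: 190723.0 / 1000 = 190.72 km

190.72
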